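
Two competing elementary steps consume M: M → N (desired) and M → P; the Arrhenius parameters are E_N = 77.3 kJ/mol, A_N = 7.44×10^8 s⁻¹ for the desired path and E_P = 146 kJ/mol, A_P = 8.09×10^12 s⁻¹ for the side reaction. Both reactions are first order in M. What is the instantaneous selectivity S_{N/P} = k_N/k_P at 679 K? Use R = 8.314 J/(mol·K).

k_N/k_P = (A_N/A_P)·exp[−(E_N−E_P)/(RT)] = (A_N/A_P)·exp[(E_P−E_N)/(RT)].
(E_P−E_N)/(RT) = (146−77.3)×10³/(8.314×679) = 68700/5645 = 12.17.
k_N/k_P = (7.44×10^8/8.09×10^12)·exp(12.17) = 9.197×10^-5 × 1.928×10^5 = 17.7.
Since E_N < E_P, lowering the temperature improves selectivity toward N.

17.7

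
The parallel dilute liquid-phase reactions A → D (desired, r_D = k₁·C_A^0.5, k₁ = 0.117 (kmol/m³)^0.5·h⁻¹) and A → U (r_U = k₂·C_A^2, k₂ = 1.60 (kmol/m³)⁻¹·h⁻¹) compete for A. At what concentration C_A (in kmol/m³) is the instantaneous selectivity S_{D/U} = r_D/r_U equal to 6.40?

0.0507 kmol/m³

S_{D/U} = (k₁/k₂)·C_A^-1.5 ⇒ C_A = (S·k₂/k₁)^(1/(-1.5)).
= (6.40×1.60/0.117)^(-0.6667) = (87.52)^(-0.6667) = 0.0507 kmol/m³.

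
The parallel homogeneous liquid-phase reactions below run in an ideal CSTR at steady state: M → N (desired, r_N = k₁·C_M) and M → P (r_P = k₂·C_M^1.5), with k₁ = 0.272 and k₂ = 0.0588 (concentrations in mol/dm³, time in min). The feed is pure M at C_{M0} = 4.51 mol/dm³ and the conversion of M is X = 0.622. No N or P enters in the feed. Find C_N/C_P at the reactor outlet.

3.54

Exit C_M = C_{M0}(1−X) = 4.51×0.378 = 1.705 mol/dm³.
A CSTR operates uniformly at the exit composition, giving r_N = 0.4637 and r_P = 0.1309 (each k·C_M^n at C_M = 1.705).
Overall selectivity = C_N/C_P = r_Nτ/(r_Pτ) = r_N/r_P = 3.54.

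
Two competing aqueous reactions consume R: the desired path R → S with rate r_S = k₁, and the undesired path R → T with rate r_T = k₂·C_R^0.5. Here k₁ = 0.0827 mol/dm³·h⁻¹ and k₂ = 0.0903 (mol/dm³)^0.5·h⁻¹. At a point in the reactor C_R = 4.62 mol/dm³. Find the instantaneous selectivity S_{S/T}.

0.426

S_{S/T} = r_S/r_T = (k₁)/(k₂·C_R^0.5) = (k₁/k₂)·C_R^-0.5.
= (0.0827) / (0.0903×4.620^0.5) = 0.08270/0.1941 = 0.426.
The undesired path is higher order in R, so low C_R (CSTR or dilute feed) favours S.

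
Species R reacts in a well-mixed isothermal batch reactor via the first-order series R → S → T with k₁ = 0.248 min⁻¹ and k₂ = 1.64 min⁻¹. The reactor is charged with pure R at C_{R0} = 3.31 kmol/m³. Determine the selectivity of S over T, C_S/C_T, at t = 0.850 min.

Solving the coupled first-order balances gives C_S(t) = [k₁/(k₂−k₁)]·C_{R0}·(e^(−k₁t) − e^(−k₂t)).
e^(−k₁t) = e^(−0.248×0.850) = e^(−0.2108) = 0.8099; e^(−k₂t) = e^(−1.394) = 0.2481.
C_S = 0.248×3.31/(1.64−0.248) × (0.8099−0.2481) = 0.5897×0.5619 = 0.3313 kmol/m³.
C_R = C_{R0}e^(−k₁t) = 2.681 kmol/m³, so C_T = C_{R0}−C_R−C_S = 0.2978 kmol/m³; C_S/C_T = 1.11.

1.11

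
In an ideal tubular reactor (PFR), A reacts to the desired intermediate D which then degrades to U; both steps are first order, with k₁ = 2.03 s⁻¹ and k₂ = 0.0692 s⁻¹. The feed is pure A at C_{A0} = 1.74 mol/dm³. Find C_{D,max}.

For a first-order series the maximum intermediate yield is C_{D,max}/C_{A0} = (k₁/k₂)^[k₂/(k₂−k₁)].
= (2.03/0.0692)^(0.0692/(0.0692−2.03)) = (29.34)^(-0.03529) = 0.8876.
C_{D,max} = 0.8876×1.74 = 1.54 mol/dm³.

1.54 mol/dm³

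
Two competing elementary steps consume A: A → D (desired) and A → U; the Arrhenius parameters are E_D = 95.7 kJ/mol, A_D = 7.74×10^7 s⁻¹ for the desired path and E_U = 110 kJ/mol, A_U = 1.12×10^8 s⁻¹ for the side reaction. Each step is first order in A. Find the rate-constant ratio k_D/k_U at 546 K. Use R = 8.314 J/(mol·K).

Since both paths have the same order in A, the concentration cancels and S_{D/U} = k_D/k_U = (A_D/A_U)·exp[(E_U−E_D)/(RT)].
(E_U−E_D)/(RT) = (110−95.7)×10³/(8.314×546) = 14300/4539 = 3.150.
k_D/k_U = (7.74×10^7/1.12×10^8)·exp(3.150) = 0.6911 × 23.34 = 16.1.

16.1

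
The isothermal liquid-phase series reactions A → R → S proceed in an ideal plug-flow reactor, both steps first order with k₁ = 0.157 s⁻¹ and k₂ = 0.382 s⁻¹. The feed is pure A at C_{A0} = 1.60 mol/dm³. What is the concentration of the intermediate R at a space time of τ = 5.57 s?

For first-order series with pure A initially, C_R(τ) = k₁C_{A0}/(k₂−k₁)·(e^(−k₁τ) − e^(−k₂τ)).
e^(−k₁τ) = e^(−0.157×5.57) = e^(−0.8745) = 0.4171; e^(−k₂τ) = e^(−2.128) = 0.1191.
C_R = 0.157×1.60/(0.382−0.157) × (0.4171−0.1191) = 1.116×0.2980 = 0.3327 mol/dm³.

0.333 mol/dm³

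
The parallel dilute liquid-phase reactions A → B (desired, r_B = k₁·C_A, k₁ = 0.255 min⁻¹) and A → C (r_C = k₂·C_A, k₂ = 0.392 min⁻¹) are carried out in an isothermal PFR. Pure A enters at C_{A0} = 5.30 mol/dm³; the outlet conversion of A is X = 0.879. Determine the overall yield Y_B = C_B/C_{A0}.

C_A = C_{A0}(1−X) = 0.6413 mol/dm³.
Both paths are first order in A, so the instantaneous fraction to B is constant: dC_B/d(−C_A) = k₁/(k₁+k₂) = 0.3941.
C_B = 0.3941·(C_{A0}−C_A) = 0.3941×4.659 = 1.84 mol/dm³.
Y_B = C_B/C_{A0} = 1.836/5.30 = 0.346.

0.346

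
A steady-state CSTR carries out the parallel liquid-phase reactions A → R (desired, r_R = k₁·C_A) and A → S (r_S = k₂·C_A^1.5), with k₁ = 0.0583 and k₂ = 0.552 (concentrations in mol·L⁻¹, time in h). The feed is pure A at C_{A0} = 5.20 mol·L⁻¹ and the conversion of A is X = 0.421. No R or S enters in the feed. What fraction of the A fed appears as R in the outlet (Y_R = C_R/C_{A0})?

Exit C_A = C_{A0}(1−X) = 5.20×0.579 = 3.011 mol·L⁻¹.
A CSTR operates uniformly at the exit composition, giving r_R = 0.1755 and r_S = 2.884 (each k·C_A^n at C_A = 3.011).
Fraction of consumed A going to R: r_R/(r_R+r_S) = 0.05738.
C_R = 0.05738·C_{A0}·X = 0.05738×5.20×0.421 = 0.126 mol·L⁻¹; Y_R = C_R/C_{A0} = 0.0242.

0.0242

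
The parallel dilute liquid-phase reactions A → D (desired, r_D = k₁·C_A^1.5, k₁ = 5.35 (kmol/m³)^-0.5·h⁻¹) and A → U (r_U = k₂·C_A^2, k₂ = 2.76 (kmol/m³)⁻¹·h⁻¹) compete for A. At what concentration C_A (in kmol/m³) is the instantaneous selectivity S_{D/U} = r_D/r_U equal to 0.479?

S_{D/U} = (k₁/k₂)·C_A^-0.5 ⇒ C_A = (S·k₂/k₁)^(-2).
= (0.479×2.76/5.35)^(-2) = (0.2471)^(-2) = 16.4 kmol/m³.

16.4 kmol/m³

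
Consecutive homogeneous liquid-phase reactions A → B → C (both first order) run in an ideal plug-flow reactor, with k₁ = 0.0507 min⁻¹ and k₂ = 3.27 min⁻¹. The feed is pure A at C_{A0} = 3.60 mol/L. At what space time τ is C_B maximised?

1.29 min

For first-order series the maximum of C_B occurs at τ_opt = ln(k₂/k₁)/(k₂−k₁).
= ln(3.27/0.0507)/(3.27−0.0507) = ln(64.50)/3.219 = 4.167/3.219 = 1.29 min.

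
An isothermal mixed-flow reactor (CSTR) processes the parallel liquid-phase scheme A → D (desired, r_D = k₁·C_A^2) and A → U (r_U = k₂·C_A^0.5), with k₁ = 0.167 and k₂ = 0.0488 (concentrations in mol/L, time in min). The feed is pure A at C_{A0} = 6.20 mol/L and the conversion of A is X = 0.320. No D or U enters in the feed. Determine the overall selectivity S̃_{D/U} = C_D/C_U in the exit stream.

Exit C_A = C_{A0}(1−X) = 6.20×0.680 = 4.216 mol/L.
A CSTR operates uniformly at the exit composition, giving r_D = 2.968 and r_U = 0.1002 (each k·C_A^n at C_A = 4.216).
Overall selectivity = C_D/C_U = r_Dτ/(r_Uτ) = r_D/r_U = 29.6.

29.6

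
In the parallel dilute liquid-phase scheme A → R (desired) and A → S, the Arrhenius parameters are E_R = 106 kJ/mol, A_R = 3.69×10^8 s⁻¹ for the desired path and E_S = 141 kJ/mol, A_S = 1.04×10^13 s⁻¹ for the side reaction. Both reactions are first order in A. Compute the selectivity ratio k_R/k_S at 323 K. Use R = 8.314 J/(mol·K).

Since both paths have the same order in A, the concentration cancels and S_{R/S} = k_R/k_S = (A_R/A_S)·exp[(E_S−E_R)/(RT)].
(E_S−E_R)/(RT) = (141−106)×10³/(8.314×323) = 35000/2685 = 13.03.
k_R/k_S = (3.69×10^8/1.04×10^13)·exp(13.03) = 3.548×10^-5 × 4.574×10^5 = 16.2.

16.2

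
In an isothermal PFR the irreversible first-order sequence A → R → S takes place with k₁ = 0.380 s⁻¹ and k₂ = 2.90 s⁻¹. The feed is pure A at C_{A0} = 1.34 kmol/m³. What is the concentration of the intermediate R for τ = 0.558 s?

0.123 kmol/m³

The intermediate concentration in a first-order A→B→C sequence is C_R = k₁C_{A0}(e^(−k₁τ) − e^(−k₂τ))/(k₂−k₁).
e^(−k₁τ) = e^(−0.380×0.558) = e^(−0.2120) = 0.8089; e^(−k₂τ) = e^(−1.618) = 0.1983.
C_R = 0.380×1.34/(2.90−0.380) × (0.8089−0.1983) = 0.2021×0.6107 = 0.1234 kmol/m³.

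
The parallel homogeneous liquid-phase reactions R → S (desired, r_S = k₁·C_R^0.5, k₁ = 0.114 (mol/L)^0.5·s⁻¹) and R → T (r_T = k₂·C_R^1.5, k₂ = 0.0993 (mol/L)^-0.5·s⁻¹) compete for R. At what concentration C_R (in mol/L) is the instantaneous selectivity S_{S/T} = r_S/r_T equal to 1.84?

0.624 mol/L

S_{S/T} = (k₁/k₂)·C_R⁻¹ ⇒ C_R = (S·k₂/k₁)^(-1).
= (1.84×0.0993/0.114)^(-1) = (1.603)^(-1) = 0.624 mol/L.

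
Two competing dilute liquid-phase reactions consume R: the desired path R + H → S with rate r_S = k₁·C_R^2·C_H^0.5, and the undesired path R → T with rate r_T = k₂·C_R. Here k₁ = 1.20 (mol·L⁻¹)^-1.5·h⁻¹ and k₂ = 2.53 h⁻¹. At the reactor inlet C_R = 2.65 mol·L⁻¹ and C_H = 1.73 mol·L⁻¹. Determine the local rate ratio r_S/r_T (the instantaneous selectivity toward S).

S_{S/T} = r_S/r_T = (k₁·C_R^2·C_H^0.5)/(k₂·C_R) = (k₁/k₂)·C_R·C_H^0.5.
= (1.20×2.650^2×1.730^0.5) / (2.53×2.650) = 11.08/6.704 = 1.65.

1.65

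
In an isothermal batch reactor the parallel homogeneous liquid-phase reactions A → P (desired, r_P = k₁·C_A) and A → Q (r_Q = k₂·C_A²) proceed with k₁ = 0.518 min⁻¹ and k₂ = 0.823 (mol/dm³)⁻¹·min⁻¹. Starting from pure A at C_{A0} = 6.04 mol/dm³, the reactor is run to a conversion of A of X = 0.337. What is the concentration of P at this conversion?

0.229 mol/dm³

C_A = C_{A0}(1−X) = 4.005 mol/dm³.
Along a PFR/batch, dC_P/dC_A = −r_P/(r_P+r_Q) = −k₁/(k₁+k₂·C_A).
Integrating from C_{A0} to C_A: C_P = (0.518/0.823)·ln[(0.518+0.823·6.04)/(0.518+0.823·4.00)] = 0.6294·ln(5.489/3.814) = 0.2292 mol/dm³.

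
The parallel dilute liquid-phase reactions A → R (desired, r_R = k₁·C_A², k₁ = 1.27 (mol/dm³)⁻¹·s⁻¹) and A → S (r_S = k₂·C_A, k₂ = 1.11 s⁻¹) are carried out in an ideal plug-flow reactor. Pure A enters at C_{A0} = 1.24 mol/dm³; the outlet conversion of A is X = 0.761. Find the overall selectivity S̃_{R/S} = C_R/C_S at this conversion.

C_A = C_{A0}(1−X) = 0.2964 mol/dm³.
Along a PFR/batch, dC_S/dC_A = −r_S/(r_R+r_S) = −k₂/(k₂+k₁·C_A).
Integrating from C_{A0} to C_A: C_S = (1.11/1.27)·ln[(1.11+1.27·1.24)/(1.11+1.27·0.296)] = 0.8740·ln(2.685/1.486) = 0.5168 mol/dm³.
Then C_R = (C_{A0}−C_A) − C_S = 0.9436 − 0.5168 = 0.4269 mol/dm³.
S̃_{R/S} = C_R/C_S = 0.4269/0.5168 = 0.826.

0.826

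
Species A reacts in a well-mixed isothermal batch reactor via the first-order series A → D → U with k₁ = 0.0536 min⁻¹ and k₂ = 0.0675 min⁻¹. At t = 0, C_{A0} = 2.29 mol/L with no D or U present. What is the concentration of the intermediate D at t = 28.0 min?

0.635 mol/L

The intermediate concentration in a first-order A→B→C sequence is C_D = k₁C_{A0}(e^(−k₁t) − e^(−k₂t))/(k₂−k₁).
e^(−k₁t) = e^(−0.0536×28.0) = e^(−1.501) = 0.2230; e^(−k₂t) = e^(−1.890) = 0.1511.
C_D = 0.0536×2.29/(0.0675−0.0536) × (0.2230−0.1511) = 8.831×0.07188 = 0.6347 mol/L.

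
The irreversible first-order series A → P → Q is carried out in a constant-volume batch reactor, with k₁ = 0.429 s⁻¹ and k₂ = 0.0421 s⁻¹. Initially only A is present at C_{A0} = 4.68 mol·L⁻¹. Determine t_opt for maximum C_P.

6.00 s

For first-order series the maximum of C_P occurs at t_opt = ln(k₂/k₁)/(k₂−k₁).
= ln(0.0421/0.429)/(0.0421−0.429) = ln(0.09814)/-0.3869 = -2.321/-0.3869 = 6.00 s.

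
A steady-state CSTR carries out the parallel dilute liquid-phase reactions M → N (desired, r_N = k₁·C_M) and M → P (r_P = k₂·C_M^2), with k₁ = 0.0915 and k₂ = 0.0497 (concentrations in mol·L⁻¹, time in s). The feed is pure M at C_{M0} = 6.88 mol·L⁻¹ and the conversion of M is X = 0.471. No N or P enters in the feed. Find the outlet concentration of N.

Exit C_M = C_{M0}(1−X) = 6.88×0.529 = 3.640 mol·L⁻¹.
Rates in a CSTR are evaluated at the outlet concentration: r_N = 0.0915×3.640 = 0.3330, r_P = 0.0497×3.640^2 = 0.6583.
Fraction of consumed M going to N: r_N/(r_N+r_P) = 0.3359.
C_N = 0.3359·C_{M0}·X = 0.3359×6.88×0.471 = 1.09 mol·L⁻¹.

1.09 mol·L⁻¹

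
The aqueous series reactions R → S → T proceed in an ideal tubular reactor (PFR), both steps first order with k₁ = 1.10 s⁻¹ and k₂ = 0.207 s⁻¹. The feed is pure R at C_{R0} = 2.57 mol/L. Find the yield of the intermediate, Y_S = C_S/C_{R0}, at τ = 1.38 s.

For first-order series with pure R initially, C_S(τ) = k₁C_{R0}/(k₂−k₁)·(e^(−k₁τ) − e^(−k₂τ)).
e^(−k₁τ) = e^(−1.10×1.38) = e^(−1.518) = 0.2191; e^(−k₂τ) = e^(−0.2857) = 0.7515.
C_S = 1.10×2.57/(0.207−1.10) × (0.2191−0.7515) = (-3.166)×(-0.5324) = 1.685 mol/L.
Y_S = C_S/C_{R0} = 1.685/2.57 = 0.656.

0.656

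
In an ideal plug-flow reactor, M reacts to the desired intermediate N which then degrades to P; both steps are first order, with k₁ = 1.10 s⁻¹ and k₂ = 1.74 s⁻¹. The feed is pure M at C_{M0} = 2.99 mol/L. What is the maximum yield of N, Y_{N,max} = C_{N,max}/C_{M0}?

For a first-order series the maximum intermediate yield is C_{N,max}/C_{M0} = (k₁/k₂)^[k₂/(k₂−k₁)].
= (1.10/1.74)^(1.74/(1.74−1.10)) = (0.6322)^(2.719) = 0.2874.

0.287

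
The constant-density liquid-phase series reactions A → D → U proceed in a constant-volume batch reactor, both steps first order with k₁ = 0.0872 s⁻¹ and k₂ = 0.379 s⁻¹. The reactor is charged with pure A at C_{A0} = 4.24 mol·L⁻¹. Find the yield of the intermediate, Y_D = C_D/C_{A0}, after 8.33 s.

Solving the coupled first-order balances gives C_D(t) = [k₁/(k₂−k₁)]·C_{A0}·(e^(−k₁t) − e^(−k₂t)).
e^(−k₁t) = e^(−0.0872×8.33) = e^(−0.7264) = 0.4837; e^(−k₂t) = e^(−3.157) = 0.04255.
C_D = 0.0872×4.24/(0.379−0.0872) × (0.4837−0.04255) = 1.267×0.4411 = 0.5589 mol·L⁻¹.
Y_D = C_D/C_{A0} = 0.5589/4.24 = 0.132.

0.132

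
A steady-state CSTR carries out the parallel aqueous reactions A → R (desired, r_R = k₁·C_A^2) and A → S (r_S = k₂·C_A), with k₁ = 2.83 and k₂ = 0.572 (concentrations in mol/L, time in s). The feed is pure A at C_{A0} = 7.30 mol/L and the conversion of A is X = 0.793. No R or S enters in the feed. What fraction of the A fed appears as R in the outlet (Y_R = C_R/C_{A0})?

0.699

Exit C_A = C_{A0}(1−X) = 7.30×0.207 = 1.511 mol/L.
In a CSTR the entire volume is at exit conditions, so r_R = 2.83×1.511^2 = 6.462 and r_S = 0.572×1.511 = 0.8643.
Fraction of consumed A going to R: r_R/(r_R+r_S) = 0.8820.
C_R = 0.8820·C_{A0}·X = 0.8820×7.30×0.793 = 5.11 mol/L; Y_R = C_R/C_{A0} = 0.699.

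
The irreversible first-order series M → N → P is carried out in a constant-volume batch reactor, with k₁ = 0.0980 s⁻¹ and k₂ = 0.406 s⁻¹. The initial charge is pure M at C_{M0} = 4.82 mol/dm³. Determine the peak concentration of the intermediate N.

0.740 mol/dm³

For a first-order series the maximum intermediate yield is C_{N,max}/C_{M0} = (k₁/k₂)^[k₂/(k₂−k₁)].
= (0.0980/0.406)^(0.406/(0.406−0.0980)) = (0.2414)^(1.318) = 0.1536.
C_{N,max} = 0.1536×4.82 = 0.740 mol/dm³.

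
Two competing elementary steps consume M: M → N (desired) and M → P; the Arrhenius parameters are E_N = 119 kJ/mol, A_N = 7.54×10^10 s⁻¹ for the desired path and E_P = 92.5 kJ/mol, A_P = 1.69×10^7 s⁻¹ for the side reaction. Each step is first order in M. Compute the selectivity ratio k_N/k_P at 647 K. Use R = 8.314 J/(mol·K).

32.4

k_N/k_P = (A_N/A_P)·exp[−(E_N−E_P)/(RT)] = (A_N/A_P)·exp[(E_P−E_N)/(RT)].
(E_P−E_N)/(RT) = (92.5−119)×10³/(8.314×647) = -26500/5379 = -4.926.
k_N/k_P = (7.54×10^10/1.69×10^7)·exp(-4.926) = 4462 × 0.007252 = 32.4.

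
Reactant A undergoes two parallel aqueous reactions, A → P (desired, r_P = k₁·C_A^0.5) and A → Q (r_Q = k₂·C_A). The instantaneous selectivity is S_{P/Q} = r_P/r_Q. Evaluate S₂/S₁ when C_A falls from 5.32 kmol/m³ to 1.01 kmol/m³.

2.30

S_{P/Q} = (k₁/k₂)·C_A^-0.5, so S₂/S₁ = (C_{A,2}/C_{A,1})^-0.5.
= (1.01/5.32)^(-0.5) = (0.1898)^(-0.5) = 2.30.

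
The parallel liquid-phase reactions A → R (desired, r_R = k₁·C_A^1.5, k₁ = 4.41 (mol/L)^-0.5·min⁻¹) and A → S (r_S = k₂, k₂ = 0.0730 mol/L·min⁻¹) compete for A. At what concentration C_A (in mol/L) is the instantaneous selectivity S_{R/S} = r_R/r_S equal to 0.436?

S_{R/S} = (k₁/k₂)·C_A^1.5 ⇒ C_A = (S·k₂/k₁)^(1/1.5).
= (0.436×0.0730/4.41)^(0.6667) = (0.007217)^(0.6667) = 0.0373 mol/L.

0.0373 mol/L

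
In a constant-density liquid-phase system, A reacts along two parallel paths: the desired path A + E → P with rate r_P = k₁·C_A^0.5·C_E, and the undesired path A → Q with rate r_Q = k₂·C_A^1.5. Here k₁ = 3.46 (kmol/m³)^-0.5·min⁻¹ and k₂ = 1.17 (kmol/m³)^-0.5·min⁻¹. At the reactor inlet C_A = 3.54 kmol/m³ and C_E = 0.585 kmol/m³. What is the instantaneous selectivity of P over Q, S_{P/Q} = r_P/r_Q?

0.489

S_{P/Q} = r_P/r_Q = (k₁·C_A^0.5·C_E)/(k₂·C_A^1.5) = (k₁/k₂)·C_A⁻¹·C_E.
= (3.46×3.540^0.5×0.5850) / (1.17×3.540^1.5) = 3.808/7.793 = 0.489.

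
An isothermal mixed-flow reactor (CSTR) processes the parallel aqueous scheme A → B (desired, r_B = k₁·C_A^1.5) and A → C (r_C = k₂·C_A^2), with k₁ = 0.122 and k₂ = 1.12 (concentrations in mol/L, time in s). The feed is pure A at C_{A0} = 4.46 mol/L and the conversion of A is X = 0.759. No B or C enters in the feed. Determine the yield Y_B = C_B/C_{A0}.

Exit C_A = C_{A0}(1−X) = 4.46×0.241 = 1.075 mol/L.
In a CSTR the entire volume is at exit conditions, so r_B = 0.122×1.075^1.5 = 0.1360 and r_C = 1.12×1.075^2 = 1.294.
Fraction of consumed A going to B: r_B/(r_B+r_C) = 0.09508.
C_B = 0.09508·C_{A0}·X = 0.09508×4.46×0.759 = 0.322 mol/L; Y_B = C_B/C_{A0} = 0.0722.

0.0722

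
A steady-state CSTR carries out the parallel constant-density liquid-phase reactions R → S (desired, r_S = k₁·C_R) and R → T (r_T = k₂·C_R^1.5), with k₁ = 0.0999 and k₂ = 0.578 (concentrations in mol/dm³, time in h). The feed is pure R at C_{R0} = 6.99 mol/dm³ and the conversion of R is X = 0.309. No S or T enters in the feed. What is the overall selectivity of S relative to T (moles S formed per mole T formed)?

0.0786

Exit C_R = C_{R0}(1−X) = 6.99×0.691 = 4.830 mol/dm³.
Rates in a CSTR are evaluated at the outlet concentration: r_S = 0.0999×4.830 = 0.4825, r_T = 0.578×4.830^1.5 = 6.136.
Overall selectivity = C_S/C_T = r_Sτ/(r_Tτ) = r_S/r_T = 0.0786.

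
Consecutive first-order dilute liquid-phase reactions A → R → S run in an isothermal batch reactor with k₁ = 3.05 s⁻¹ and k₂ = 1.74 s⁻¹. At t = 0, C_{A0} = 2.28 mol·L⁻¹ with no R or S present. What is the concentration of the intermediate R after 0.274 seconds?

0.994 mol·L⁻¹

Solving the coupled first-order balances gives C_R(t) = [k₁/(k₂−k₁)]·C_{A0}·(e^(−k₁t) − e^(−k₂t)).
e^(−k₁t) = e^(−3.05×0.274) = e^(−0.8357) = 0.4336; e^(−k₂t) = e^(−0.4768) = 0.6208.
C_R = 3.05×2.28/(1.74−3.05) × (0.4336−0.6208) = (-5.308)×(-0.1872) = 0.9938 mol·L⁻¹.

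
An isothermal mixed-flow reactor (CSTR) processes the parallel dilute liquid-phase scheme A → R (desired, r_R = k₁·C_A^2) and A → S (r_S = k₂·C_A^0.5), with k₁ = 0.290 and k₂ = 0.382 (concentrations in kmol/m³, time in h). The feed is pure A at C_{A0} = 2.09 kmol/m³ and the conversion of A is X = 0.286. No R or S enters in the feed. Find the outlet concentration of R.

0.347 kmol/m³

Exit C_A = C_{A0}(1−X) = 2.09×0.714 = 1.492 kmol/m³.
Rates in a CSTR are evaluated at the outlet concentration: r_R = 0.290×1.492^2 = 0.6458, r_S = 0.382×1.492^0.5 = 0.4666.
Fraction of consumed A going to R: r_R/(r_R+r_S) = 0.5805.
C_R = 0.5805·C_{A0}·X = 0.5805×2.09×0.286 = 0.347 kmol/m³.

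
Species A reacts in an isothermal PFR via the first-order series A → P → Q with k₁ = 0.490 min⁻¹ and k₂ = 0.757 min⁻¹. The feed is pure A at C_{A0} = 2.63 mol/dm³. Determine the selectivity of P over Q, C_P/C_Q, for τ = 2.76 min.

The intermediate concentration in a first-order A→B→C sequence is C_P = k₁C_{A0}(e^(−k₁τ) − e^(−k₂τ))/(k₂−k₁).
e^(−k₁τ) = e^(−0.490×2.76) = e^(−1.352) = 0.2586; e^(−k₂τ) = e^(−2.089) = 0.1238.
C_P = 0.490×2.63/(0.757−0.490) × (0.2586−0.1238) = 4.827×0.1348 = 0.6509 mol/dm³.
C_A = C_{A0}e^(−k₁τ) = 0.6802 mol/dm³, so C_Q = C_{A0}−C_A−C_P = 1.299 mol/dm³; C_P/C_Q = 0.501.

0.501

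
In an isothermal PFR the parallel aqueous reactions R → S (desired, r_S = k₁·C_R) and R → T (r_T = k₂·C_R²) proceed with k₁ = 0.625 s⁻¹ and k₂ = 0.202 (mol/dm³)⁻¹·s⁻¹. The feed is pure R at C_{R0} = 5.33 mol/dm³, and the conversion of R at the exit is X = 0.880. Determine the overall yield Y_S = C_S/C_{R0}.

C_R = C_{R0}(1−X) = 0.6396 mol/dm³.
Along a PFR/batch, dC_S/dC_R = −r_S/(r_S+r_T) = −k₁/(k₁+k₂·C_R).
Integrating from C_{R0} to C_R: C_S = (0.625/0.202)·ln[(0.625+0.202·5.33)/(0.625+0.202·0.640)] = 3.094·ln(1.702/0.7542) = 2.518 mol/dm³.
Y_S = C_S/C_{R0} = 2.518/5.33 = 0.472.

0.472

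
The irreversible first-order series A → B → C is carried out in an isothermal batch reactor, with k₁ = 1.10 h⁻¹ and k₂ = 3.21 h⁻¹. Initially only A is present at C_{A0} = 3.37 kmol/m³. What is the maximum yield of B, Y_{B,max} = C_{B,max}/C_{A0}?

0.196

For a first-order series the maximum intermediate yield is C_{B,max}/C_{A0} = (k₁/k₂)^[k₂/(k₂−k₁)].
= (1.10/3.21)^(3.21/(3.21−1.10)) = (0.3427)^(1.521) = 0.1961.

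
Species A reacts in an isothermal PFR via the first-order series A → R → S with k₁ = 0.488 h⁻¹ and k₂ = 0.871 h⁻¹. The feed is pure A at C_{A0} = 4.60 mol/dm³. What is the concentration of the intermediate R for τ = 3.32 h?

0.835 mol/dm³

The intermediate concentration in a first-order A→B→C sequence is C_R = k₁C_{A0}(e^(−k₁τ) − e^(−k₂τ))/(k₂−k₁).
e^(−k₁τ) = e^(−0.488×3.32) = e^(−1.620) = 0.1979; e^(−k₂τ) = e^(−2.892) = 0.05548.
C_R = 0.488×4.60/(0.871−0.488) × (0.1979−0.05548) = 5.861×0.1424 = 0.8345 mol/dm³.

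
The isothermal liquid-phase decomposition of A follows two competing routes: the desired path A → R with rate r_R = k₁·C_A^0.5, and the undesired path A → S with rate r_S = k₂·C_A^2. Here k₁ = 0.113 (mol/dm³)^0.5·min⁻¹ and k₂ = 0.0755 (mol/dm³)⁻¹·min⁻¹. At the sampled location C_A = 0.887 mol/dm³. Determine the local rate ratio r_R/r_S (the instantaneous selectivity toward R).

1.79

S_{R/S} = r_R/r_S = (k₁·C_A^0.5)/(k₂·C_A^2) = (k₁/k₂)·C_A^-1.5.
= (0.113×0.8870^0.5) / (0.0755×0.8870^2) = 0.1064/0.05940 = 1.79.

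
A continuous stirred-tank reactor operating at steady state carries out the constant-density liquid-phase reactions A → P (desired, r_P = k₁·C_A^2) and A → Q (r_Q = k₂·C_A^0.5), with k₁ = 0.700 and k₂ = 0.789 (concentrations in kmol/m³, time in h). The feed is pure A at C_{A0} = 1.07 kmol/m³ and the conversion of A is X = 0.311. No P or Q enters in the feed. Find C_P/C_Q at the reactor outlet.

0.562

Exit C_A = C_{A0}(1−X) = 1.07×0.689 = 0.7372 kmol/m³.
A CSTR operates uniformly at the exit composition, giving r_P = 0.3805 and r_Q = 0.6775 (each k·C_A^n at C_A = 0.7372).
Overall selectivity = C_P/C_Q = r_Pτ/(r_Qτ) = r_P/r_Q = 0.562.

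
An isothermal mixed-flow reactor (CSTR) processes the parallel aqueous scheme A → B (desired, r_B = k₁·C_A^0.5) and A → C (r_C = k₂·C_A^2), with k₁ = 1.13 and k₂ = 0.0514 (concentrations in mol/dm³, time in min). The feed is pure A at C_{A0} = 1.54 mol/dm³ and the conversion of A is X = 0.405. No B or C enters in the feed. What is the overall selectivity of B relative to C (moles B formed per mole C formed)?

Exit C_A = C_{A0}(1−X) = 1.54×0.595 = 0.9163 mol/dm³.
Rates in a CSTR are evaluated at the outlet concentration: r_B = 1.13×0.9163^0.5 = 1.082, r_C = 0.0514×0.9163^2 = 0.04316.
Overall selectivity = C_B/C_C = r_Bτ/(r_Cτ) = r_B/r_C = 25.1.

25.1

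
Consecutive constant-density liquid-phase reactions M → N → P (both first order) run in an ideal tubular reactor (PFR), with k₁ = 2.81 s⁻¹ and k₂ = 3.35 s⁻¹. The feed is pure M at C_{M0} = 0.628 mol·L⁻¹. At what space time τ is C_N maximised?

0.326 s

The intermediate peaks when r₁ = r₂, i.e. k₁e^(−k₁τ) = k₂e^(−k₂τ), giving τ_opt = ln(k₂/k₁)/(k₂−k₁).
= ln(3.35/2.81)/(3.35−2.81) = ln(1.192)/0.5400 = 0.1758/0.5400 = 0.326 s.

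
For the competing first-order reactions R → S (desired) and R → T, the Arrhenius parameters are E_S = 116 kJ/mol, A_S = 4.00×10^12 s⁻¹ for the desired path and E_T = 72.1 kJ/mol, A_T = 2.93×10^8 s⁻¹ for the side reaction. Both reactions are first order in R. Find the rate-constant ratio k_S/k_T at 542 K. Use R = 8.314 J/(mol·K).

k_S/k_T = (A_S/A_T)·exp[−(E_S−E_T)/(RT)] = (A_S/A_T)·exp[(E_T−E_S)/(RT)].
(E_T−E_S)/(RT) = (72.1−116)×10³/(8.314×542) = -43900/4506 = -9.742.
k_S/k_T = (4.00×10^12/2.93×10^8)·exp(-9.742) = 13652 × 5.875×10^-5 = 0.802.
Since E_S > E_T, raising the temperature improves selectivity toward S.

0.802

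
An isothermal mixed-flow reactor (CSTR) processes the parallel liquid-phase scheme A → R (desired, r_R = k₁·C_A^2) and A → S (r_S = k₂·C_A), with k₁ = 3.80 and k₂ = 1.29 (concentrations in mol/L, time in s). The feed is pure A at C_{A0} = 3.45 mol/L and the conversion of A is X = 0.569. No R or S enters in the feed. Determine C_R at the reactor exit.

1.60 mol/L

Exit C_A = C_{A0}(1−X) = 3.45×0.431 = 1.487 mol/L.
A CSTR operates uniformly at the exit composition, giving r_R = 8.402 and r_S = 1.918 (each k·C_A^n at C_A = 1.487).
Fraction of consumed A going to R: r_R/(r_R+r_S) = 0.8141.
C_R = 0.8141·C_{A0}·X = 0.8141×3.45×0.569 = 1.60 mol/L.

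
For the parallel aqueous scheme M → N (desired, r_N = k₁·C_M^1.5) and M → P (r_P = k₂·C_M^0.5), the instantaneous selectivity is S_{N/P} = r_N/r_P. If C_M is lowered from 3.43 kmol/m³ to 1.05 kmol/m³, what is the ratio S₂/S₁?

S_{N/P} = (k₁/k₂)·C_M, so S₂/S₁ = (C_{M,2}/C_{M,1}).
= 1.05/3.43 = 0.306.
Selectivity toward N falls as C_M falls — high-concentration operation is favoured.

0.306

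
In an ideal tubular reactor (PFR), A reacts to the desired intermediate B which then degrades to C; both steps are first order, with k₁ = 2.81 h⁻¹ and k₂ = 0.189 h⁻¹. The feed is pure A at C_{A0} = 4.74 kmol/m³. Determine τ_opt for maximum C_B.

1.03 h

For first-order series the maximum of C_B occurs at τ_opt = ln(k₂/k₁)/(k₂−k₁).
= ln(0.189/2.81)/(0.189−2.81) = ln(0.06726)/-2.621 = -2.699/-2.621 = 1.03 h.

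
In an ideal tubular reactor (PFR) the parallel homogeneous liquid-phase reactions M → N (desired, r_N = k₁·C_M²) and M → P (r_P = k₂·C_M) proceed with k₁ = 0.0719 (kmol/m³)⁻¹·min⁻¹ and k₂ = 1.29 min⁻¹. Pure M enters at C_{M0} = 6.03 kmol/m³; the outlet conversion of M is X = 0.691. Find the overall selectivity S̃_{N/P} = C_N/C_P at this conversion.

0.216

C_M = C_{M0}(1−X) = 1.863 kmol/m³.
Along a PFR/batch, dC_P/dC_M = −r_P/(r_N+r_P) = −k₂/(k₂+k₁·C_M).
Integrating from C_{M0} to C_M: C_P = (1.29/0.0719)·ln[(1.29+0.0719·6.03)/(1.29+0.0719·1.86)] = 17.94·ln(1.724/1.424) = 3.426 kmol/m³.
Then C_N = (C_{M0}−C_M) − C_P = 4.167 − 3.426 = 0.7409 kmol/m³.
S̃_{N/P} = C_N/C_P = 0.7409/3.426 = 0.216.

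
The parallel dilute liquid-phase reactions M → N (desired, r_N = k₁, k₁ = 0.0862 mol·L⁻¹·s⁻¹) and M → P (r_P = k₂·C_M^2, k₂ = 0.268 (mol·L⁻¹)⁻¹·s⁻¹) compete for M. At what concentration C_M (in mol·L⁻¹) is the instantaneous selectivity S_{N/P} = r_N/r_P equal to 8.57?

0.194 mol·L⁻¹

S_{N/P} = (k₁/k₂)·C_M^-2 ⇒ C_M = (S·k₂/k₁)^(-0.5).
= (8.57×0.268/0.0862)^(-0.5) = (26.64)^(-0.5) = 0.194 mol·L⁻¹.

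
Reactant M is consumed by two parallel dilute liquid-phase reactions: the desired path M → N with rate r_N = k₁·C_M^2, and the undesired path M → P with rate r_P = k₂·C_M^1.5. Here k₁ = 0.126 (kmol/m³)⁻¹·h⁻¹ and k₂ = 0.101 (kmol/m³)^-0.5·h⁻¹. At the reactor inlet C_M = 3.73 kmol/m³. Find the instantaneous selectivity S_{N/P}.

2.41

S_{N/P} = r_N/r_P = (k₁·C_M^2)/(k₂·C_M^1.5) = (k₁/k₂)·C_M^0.5.
= (0.126×3.730^2) / (0.101×3.730^1.5) = 1.753/0.7276 = 2.41.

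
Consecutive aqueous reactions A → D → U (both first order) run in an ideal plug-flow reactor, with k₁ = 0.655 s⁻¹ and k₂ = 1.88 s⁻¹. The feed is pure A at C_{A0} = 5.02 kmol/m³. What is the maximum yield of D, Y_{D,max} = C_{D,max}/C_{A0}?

0.198

At the optimum, C_{D,max}/C_{A0} = (k₁/k₂)^[k₂/(k₂−k₁)].
= (0.655/1.88)^(1.88/(1.88−0.655)) = (0.3484)^(1.535) = 0.1983.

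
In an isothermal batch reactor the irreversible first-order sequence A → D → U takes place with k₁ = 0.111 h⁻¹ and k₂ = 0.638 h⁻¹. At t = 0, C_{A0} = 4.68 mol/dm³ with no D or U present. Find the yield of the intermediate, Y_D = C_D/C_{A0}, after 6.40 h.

Solving the coupled first-order balances gives C_D(t) = [k₁/(k₂−k₁)]·C_{A0}·(e^(−k₁t) − e^(−k₂t)).
e^(−k₁t) = e^(−0.111×6.40) = e^(−0.7104) = 0.4914; e^(−k₂t) = e^(−4.083) = 0.01685.
C_D = 0.111×4.68/(0.638−0.111) × (0.4914−0.01685) = 0.9857×0.4746 = 0.4678 mol/dm³.
Y_D = C_D/C_{A0} = 0.4678/4.68 = 0.1000.

0.1000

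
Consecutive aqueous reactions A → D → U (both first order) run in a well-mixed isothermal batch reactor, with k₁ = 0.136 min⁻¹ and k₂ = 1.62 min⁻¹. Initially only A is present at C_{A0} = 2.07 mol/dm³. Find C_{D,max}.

0.138 mol/dm³

At the optimum, C_{D,max}/C_{A0} = (k₁/k₂)^[k₂/(k₂−k₁)].
= (0.136/1.62)^(1.62/(1.62−0.136)) = (0.08395)^(1.092) = 0.06690.
C_{D,max} = 0.06690×2.07 = 0.138 mol/dm³.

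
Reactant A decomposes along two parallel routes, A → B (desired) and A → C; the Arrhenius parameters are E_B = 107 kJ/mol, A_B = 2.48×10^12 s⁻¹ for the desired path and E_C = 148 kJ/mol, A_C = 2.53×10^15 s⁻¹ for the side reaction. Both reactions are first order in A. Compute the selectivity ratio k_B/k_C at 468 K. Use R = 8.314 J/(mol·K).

36.9

Since both paths have the same order in A, the concentration cancels and S_{B/C} = k_B/k_C = (A_B/A_C)·exp[(E_C−E_B)/(RT)].
(E_C−E_B)/(RT) = (148−107)×10³/(8.314×468) = 41000/3891 = 10.54.
k_B/k_C = (2.48×10^12/2.53×10^15)·exp(10.54) = 9.802×10^-4 × 37694 = 36.9.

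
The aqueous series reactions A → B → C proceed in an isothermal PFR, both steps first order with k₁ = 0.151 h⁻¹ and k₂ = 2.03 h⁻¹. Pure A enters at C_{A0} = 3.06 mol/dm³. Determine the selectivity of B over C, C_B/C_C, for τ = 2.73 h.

0.186

For first-order series with pure A initially, C_B(τ) = k₁C_{A0}/(k₂−k₁)·(e^(−k₁τ) − e^(−k₂τ)).
e^(−k₁τ) = e^(−0.151×2.73) = e^(−0.4122) = 0.6622; e^(−k₂τ) = e^(−5.542) = 0.003919.
C_B = 0.151×3.06/(2.03−0.151) × (0.6622−0.003919) = 0.2459×0.6583 = 0.1619 mol/dm³.
C_A = C_{A0}e^(−k₁τ) = 2.026 mol/dm³, so C_C = C_{A0}−C_A−C_B = 0.8719 mol/dm³; C_B/C_C = 0.186.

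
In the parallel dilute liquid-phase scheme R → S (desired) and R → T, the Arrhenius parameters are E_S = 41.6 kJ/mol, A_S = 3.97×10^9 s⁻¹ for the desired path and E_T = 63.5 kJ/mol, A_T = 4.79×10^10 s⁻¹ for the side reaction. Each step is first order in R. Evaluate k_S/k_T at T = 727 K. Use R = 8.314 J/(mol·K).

3.10

k_S/k_T = (A_S/A_T)·exp[−(E_S−E_T)/(RT)] = (A_S/A_T)·exp[(E_T−E_S)/(RT)].
(E_T−E_S)/(RT) = (63.5−41.6)×10³/(8.314×727) = 21900/6044 = 3.623.
k_S/k_T = (3.97×10^9/4.79×10^10)·exp(3.623) = 0.08288 × 37.46 = 3.10.
Since E_S < E_T, lowering the temperature improves selectivity toward S.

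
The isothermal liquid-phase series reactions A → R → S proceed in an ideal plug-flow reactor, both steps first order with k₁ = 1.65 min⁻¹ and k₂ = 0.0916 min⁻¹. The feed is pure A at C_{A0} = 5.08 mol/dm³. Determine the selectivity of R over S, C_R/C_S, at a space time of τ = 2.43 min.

Solving the coupled first-order balances gives C_R(τ) = [k₁/(k₂−k₁)]·C_{A0}·(e^(−k₁τ) − e^(−k₂τ)).
e^(−k₁τ) = e^(−1.65×2.43) = e^(−4.010) = 0.01814; e^(−k₂τ) = e^(−0.2226) = 0.8004.
C_R = 1.65×5.08/(0.0916−1.65) × (0.01814−0.8004) = (-5.379)×(-0.7823) = 4.208 mol/dm³.
C_A = C_{A0}e^(−k₁τ) = 0.09216 mol/dm³, so C_S = C_{A0}−C_A−C_R = 0.7802 mol/dm³; C_R/C_S = 5.39.

5.39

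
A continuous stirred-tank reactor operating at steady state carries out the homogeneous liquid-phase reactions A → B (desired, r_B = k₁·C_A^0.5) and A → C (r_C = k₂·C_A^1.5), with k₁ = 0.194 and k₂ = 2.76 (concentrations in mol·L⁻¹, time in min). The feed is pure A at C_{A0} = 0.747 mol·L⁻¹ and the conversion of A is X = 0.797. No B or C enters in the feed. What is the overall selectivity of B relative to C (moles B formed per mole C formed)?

0.464

Exit C_A = C_{A0}(1−X) = 0.747×0.203 = 0.1516 mol·L⁻¹.
Rates in a CSTR are evaluated at the outlet concentration: r_B = 0.194×0.1516^0.5 = 0.07555, r_C = 2.76×0.1516^1.5 = 0.1630.
Overall selectivity = C_B/C_C = r_Bτ/(r_Cτ) = r_B/r_C = 0.464.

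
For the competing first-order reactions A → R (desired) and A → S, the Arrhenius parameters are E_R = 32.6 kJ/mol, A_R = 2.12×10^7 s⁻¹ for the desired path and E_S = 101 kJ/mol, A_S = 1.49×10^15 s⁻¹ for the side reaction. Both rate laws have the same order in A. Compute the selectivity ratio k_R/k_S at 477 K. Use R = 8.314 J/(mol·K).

0.440

With equal orders, S_{R/S} = k_R/k_S = (A_R/A_S)·exp[(E_S−E_R)/(RT)].
(E_S−E_R)/(RT) = (101−32.6)×10³/(8.314×477) = 68400/3966 = 17.25.
k_R/k_S = (2.12×10^7/1.49×10^15)·exp(17.25) = 1.423×10^-8 × 3.094×10^7 = 0.440.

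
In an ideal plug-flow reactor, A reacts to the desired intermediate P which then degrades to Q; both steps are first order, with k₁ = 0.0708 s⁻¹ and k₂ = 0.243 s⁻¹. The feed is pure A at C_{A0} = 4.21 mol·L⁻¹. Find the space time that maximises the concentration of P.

7.16 s

Setting dC_P/dτ = 0 gives τ_opt = ln(k₂/k₁)/(k₂−k₁).
= ln(0.243/0.0708)/(0.243−0.0708) = ln(3.432)/0.1722 = 1.233/0.1722 = 7.16 s.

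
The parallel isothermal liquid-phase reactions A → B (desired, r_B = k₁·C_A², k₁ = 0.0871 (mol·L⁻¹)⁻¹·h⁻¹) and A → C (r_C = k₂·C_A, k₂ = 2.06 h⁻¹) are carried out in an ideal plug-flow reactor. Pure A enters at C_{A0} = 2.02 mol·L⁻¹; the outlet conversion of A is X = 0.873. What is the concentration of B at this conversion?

0.0803 mol·L⁻¹

C_A = C_{A0}(1−X) = 0.2565 mol·L⁻¹.
Along a PFR/batch, dC_C/dC_A = −r_C/(r_B+r_C) = −k₂/(k₂+k₁·C_A).
Integrating from C_{A0} to C_A: C_C = (2.06/0.0871)·ln[(2.06+0.0871·2.02)/(2.06+0.0871·0.257)] = 23.65·ln(2.236/2.082) = 1.683 mol·L⁻¹.
Then C_B = (C_{A0}−C_A) − C_C = 1.763 − 1.683 = 0.08026 mol·L⁻¹.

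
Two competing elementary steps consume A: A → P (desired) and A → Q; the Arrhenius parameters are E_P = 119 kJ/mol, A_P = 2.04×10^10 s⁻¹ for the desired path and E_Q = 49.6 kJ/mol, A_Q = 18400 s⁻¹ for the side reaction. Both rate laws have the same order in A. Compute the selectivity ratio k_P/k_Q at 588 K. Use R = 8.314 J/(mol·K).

0.758

Since both paths have the same order in A, the concentration cancels and S_{P/Q} = k_P/k_Q = (A_P/A_Q)·exp[(E_Q−E_P)/(RT)].
(E_Q−E_P)/(RT) = (49.6−119)×10³/(8.314×588) = -69400/4889 = -14.20.
k_P/k_Q = (2.04×10^10/18400)·exp(-14.20) = 1.109×10^6 × 6.834×10^-7 = 0.758.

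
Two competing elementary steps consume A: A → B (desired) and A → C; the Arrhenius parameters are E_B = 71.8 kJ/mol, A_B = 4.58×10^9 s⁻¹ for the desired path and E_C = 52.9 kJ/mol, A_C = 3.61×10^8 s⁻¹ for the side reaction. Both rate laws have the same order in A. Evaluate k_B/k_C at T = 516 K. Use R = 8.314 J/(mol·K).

k_B/k_C = (A_B/A_C)·exp[−(E_B−E_C)/(RT)] = (A_B/A_C)·exp[(E_C−E_B)/(RT)].
(E_C−E_B)/(RT) = (52.9−71.8)×10³/(8.314×516) = -18900/4290 = -4.406.
k_B/k_C = (4.58×10^9/3.61×10^8)·exp(-4.406) = 12.69 × 0.01221 = 0.155.
Since E_B > E_C, raising the temperature improves selectivity toward B.

0.155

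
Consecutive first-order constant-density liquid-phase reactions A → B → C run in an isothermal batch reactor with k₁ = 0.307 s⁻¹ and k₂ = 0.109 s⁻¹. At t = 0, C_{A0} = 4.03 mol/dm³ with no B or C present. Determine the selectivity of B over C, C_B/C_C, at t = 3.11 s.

4.74

The intermediate concentration in a first-order A→B→C sequence is C_B = k₁C_{A0}(e^(−k₁t) − e^(−k₂t))/(k₂−k₁).
e^(−k₁t) = e^(−0.307×3.11) = e^(−0.9548) = 0.3849; e^(−k₂t) = e^(−0.3390) = 0.7125.
C_B = 0.307×4.03/(0.109−0.307) × (0.3849−0.7125) = (-6.249)×(-0.3276) = 2.047 mol/dm³.
C_A = C_{A0}e^(−k₁t) = 1.551 mol/dm³, so C_C = C_{A0}−C_A−C_B = 0.4319 mol/dm³; C_B/C_C = 4.74.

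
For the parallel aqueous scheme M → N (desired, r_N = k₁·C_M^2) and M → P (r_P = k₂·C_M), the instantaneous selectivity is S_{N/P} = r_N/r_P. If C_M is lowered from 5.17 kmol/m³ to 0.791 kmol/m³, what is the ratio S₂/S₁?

S_{N/P} = (k₁/k₂)·C_M, so S₂/S₁ = (C_{M,2}/C_{M,1}).
= 0.791/5.17 = 0.153.
Selectivity toward N falls as C_M falls — high-concentration operation is favoured.

0.153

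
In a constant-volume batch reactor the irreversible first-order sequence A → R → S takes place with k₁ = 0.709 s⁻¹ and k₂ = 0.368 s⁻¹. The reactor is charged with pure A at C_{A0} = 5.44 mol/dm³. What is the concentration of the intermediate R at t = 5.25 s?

For first-order series with pure A initially, C_R(t) = k₁C_{A0}/(k₂−k₁)·(e^(−k₁t) − e^(−k₂t)).
e^(−k₁t) = e^(−0.709×5.25) = e^(−3.722) = 0.02418; e^(−k₂t) = e^(−1.932) = 0.1449.
C_R = 0.709×5.44/(0.368−0.709) × (0.02418−0.1449) = (-11.31)×(-0.1207) = 1.365 mol/dm³.

1.36 mol/dm³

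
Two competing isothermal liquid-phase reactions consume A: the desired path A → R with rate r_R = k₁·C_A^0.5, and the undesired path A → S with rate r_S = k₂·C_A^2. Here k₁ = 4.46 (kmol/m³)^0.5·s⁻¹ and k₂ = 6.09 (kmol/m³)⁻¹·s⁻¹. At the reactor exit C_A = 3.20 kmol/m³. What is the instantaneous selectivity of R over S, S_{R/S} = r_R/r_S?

S_{R/S} = r_R/r_S = (k₁·C_A^0.5)/(k₂·C_A^2) = (k₁/k₂)·C_A^-1.5.
= (4.46×3.200^0.5) / (6.09×3.200^2) = 7.978/62.36 = 0.128.

0.128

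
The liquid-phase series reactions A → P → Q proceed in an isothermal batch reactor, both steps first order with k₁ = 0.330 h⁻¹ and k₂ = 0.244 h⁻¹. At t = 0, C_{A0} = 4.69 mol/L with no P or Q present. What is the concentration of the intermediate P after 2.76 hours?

For first-order series with pure A initially, C_P(t) = k₁C_{A0}/(k₂−k₁)·(e^(−k₁t) − e^(−k₂t)).
e^(−k₁t) = e^(−0.330×2.76) = e^(−0.9108) = 0.4022; e^(−k₂t) = e^(−0.6734) = 0.5100.
C_P = 0.330×4.69/(0.244−0.330) × (0.4022−0.5100) = (-18.00)×(-0.1077) = 1.939 mol/L.

1.94 mol/L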